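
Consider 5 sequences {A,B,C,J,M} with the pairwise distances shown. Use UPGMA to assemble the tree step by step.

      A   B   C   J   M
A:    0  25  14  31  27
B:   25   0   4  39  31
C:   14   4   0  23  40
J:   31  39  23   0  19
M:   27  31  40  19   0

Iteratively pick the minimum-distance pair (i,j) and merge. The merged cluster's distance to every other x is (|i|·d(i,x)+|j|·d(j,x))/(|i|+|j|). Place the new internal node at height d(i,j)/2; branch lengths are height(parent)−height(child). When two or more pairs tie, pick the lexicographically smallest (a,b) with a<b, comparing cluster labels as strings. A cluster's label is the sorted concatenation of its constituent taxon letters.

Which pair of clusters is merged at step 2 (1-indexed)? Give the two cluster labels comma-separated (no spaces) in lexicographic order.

J,M

step 1: merge (B,C) at d=4; branch lengths B→2, C→2; new cluster BC
  updated: d(A,BC)=39/2, d(BC,J)=31, d(BC,M)=71/2
step 2: merge (J,M) at d=19; branch lengths J→19/2, M→19/2; new cluster JM
  updated: d(A,JM)=29, d(BC,JM)=133/4
step 3: merge (A,BC) at d=39/2; branch lengths A→39/4, BC→31/4; new cluster ABC
  updated: d(ABC,JM)=191/6
step 4: merge (ABC,JM) at d=191/6; branch lengths ABC→37/6, JM→77/12; new cluster ABCJM
final tree: ((A:39/4,(B:2,C:2):31/4):37/6,(J:19/2,M:19/2):77/12)
total length: 637/12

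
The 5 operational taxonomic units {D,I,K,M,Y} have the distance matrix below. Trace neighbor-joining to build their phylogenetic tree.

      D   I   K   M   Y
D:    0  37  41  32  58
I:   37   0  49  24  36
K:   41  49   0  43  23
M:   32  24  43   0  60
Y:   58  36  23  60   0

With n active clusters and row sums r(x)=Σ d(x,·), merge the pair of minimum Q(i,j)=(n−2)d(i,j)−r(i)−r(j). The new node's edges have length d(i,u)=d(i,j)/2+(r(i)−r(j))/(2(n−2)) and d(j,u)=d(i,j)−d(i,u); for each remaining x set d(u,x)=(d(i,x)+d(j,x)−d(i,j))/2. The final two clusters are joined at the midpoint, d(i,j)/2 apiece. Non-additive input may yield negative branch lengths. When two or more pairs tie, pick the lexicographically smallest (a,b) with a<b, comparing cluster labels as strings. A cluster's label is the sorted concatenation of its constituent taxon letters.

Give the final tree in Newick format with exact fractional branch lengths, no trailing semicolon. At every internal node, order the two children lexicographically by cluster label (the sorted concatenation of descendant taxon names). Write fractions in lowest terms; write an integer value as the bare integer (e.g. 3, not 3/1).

step 1: merge (K,Y) at d=23, Q=-264; branch lengths K→8, Y→15; new cluster KY
  updated: d(D,KY)=38, d(I,KY)=31, d(KY,M)=40
step 2: merge (D,KY) at d=38, Q=-140; branch lengths D→37/2, KY→39/2; new cluster DKY
  updated: d(DKY,I)=15, d(DKY,M)=17
step 3: merge (DKY,I) at d=15, Q=-56; branch lengths DKY→4, I→11; new cluster DIKY
  updated: d(DIKY,M)=13
step 4: merge (DIKY,M) at d=13; branch lengths DIKY→13/2, M→13/2; new cluster DIKMY
final tree: (((D:37/2,(K:8,Y:15):39/2):4,I:11):13/2,M:13/2)
total length: 89

(((D:37/2,(K:8,Y:15):39/2):4,I:11):13/2,M:13/2)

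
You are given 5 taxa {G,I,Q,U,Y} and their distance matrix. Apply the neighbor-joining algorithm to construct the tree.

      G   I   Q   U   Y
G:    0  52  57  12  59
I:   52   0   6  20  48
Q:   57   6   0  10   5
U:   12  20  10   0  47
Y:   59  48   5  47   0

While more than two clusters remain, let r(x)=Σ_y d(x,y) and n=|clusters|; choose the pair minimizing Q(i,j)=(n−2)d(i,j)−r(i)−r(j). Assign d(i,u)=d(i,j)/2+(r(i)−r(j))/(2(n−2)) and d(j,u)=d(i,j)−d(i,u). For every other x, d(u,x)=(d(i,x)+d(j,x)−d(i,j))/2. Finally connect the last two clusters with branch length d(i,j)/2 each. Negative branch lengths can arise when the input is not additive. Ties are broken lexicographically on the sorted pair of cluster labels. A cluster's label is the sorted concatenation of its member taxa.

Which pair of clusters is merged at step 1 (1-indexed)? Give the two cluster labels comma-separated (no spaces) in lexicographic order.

G,U

1. join G+U (d=12, Q=-233) ⇒ GU; edges |G|=127/6, |U|=-55/6
  updated: d(GU,I)=30, d(GU,Q)=55/2, d(GU,Y)=47
2. join GU+I (d=30, Q=-257/2) ⇒ GIU; edges |GU|=161/8, |I|=79/8
  updated: d(GIU,Q)=7/4, d(GIU,Y)=65/2
3. join GIU+Q (d=7/4, Q=-157/4) ⇒ GIQU; edges |GIU|=117/8, |Q|=-103/8
  updated: d(GIQU,Y)=143/8
4. join GIQU+Y (d=143/8) ⇒ GIQUY; edges |GIQU|=143/16, |Y|=143/16
final tree: ((((G:127/6,U:-55/6):161/8,I:79/8):117/8,Q:-103/8):143/16,Y:143/16)
total length: 493/8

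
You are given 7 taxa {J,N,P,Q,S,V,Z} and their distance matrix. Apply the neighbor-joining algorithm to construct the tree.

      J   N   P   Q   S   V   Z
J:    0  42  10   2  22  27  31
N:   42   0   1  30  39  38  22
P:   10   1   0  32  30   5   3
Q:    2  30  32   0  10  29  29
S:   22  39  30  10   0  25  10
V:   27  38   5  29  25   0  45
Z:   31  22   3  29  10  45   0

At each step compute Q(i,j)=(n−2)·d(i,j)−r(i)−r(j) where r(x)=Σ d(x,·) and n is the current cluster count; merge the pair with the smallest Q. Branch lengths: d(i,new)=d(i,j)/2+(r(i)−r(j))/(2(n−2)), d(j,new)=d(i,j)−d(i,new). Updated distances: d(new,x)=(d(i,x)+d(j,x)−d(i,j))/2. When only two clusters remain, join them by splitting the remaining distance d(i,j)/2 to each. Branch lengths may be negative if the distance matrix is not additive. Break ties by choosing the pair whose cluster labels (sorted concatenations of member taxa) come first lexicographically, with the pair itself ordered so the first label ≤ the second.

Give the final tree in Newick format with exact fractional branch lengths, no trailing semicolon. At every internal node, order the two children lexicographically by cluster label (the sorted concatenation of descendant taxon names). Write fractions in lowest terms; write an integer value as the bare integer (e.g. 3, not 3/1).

step 1: merge (J,Q) at d=2, Q=-256; branch lengths J→6/5, Q→4/5; new cluster JQ
  updated: d(JQ,N)=35, d(JQ,P)=20, d(JQ,S)=15, d(JQ,V)=27, d(JQ,Z)=29
step 2: merge (N,P) at d=1, Q=-190; branch lengths N→10, P→-9; new cluster NP
  updated: d(JQ,NP)=27, d(NP,S)=34, d(NP,V)=21, d(NP,Z)=12
step 3: merge (NP,Z) at d=12, Q=-154; branch lengths NP→17/3, Z→19/3; new cluster NPZ
  updated: d(JQ,NPZ)=22, d(NPZ,S)=16, d(NPZ,V)=27
step 4: merge (JQ,S) at d=15, Q=-90; branch lengths JQ→19/2, S→11/2; new cluster JQS
  updated: d(JQS,NPZ)=23/2, d(JQS,V)=37/2
step 5: merge (JQS,NPZ) at d=23/2, Q=-57; branch lengths JQS→3/2, NPZ→10; new cluster JNPQSZ
  updated: d(JNPQSZ,V)=17
step 6: merge (JNPQSZ,V) at d=17; branch lengths JNPQSZ→17/2, V→17/2; new cluster JNPQSVZ
final tree: ((((J:6/5,Q:4/5):19/2,S:11/2):3/2,((N:10,P:-9):17/3,Z:19/3):10):17/2,V:17/2)
total length: 117/2

((((J:6/5,Q:4/5):19/2,S:11/2):3/2,((N:10,P:-9):17/3,Z:19/3):10):17/2,V:17/2)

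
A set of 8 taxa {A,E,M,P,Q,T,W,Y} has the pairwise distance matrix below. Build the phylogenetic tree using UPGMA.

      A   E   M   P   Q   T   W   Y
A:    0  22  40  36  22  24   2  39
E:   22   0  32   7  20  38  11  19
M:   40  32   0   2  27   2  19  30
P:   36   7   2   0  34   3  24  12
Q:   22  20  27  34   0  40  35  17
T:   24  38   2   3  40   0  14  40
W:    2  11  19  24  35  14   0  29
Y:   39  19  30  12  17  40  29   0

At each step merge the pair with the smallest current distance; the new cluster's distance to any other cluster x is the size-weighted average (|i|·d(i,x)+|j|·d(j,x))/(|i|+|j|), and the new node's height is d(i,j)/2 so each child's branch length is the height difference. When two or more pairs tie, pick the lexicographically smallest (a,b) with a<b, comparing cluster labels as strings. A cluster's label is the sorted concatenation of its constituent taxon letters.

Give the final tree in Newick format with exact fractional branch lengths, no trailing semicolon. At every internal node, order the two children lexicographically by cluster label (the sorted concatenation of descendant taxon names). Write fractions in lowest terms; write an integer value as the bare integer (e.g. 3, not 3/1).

((((A:1,W:1):29/4,E:33/4):19/4,((M:1,P:1):1/4,T:5/4):47/4):35/24,(Q:17/2,Y:17/2):143/24)

1. join A+W (d=2) ⇒ AW; edges |A|=1, |W|=1
  updated: d(AW,E)=33/2, d(AW,M)=59/2, d(AW,P)=30, d(AW,Q)=57/2, d(AW,T)=19, d(AW,Y)=34
2. join M+P (d=2) ⇒ MP; edges |M|=1, |P|=1
  updated: d(AW,MP)=119/4, d(E,MP)=39/2, d(MP,Q)=61/2, d(MP,T)=5/2, d(MP,Y)=21
3. join MP+T (d=5/2) ⇒ MPT; edges |MP|=1/4, |T|=5/4
  updated: d(AW,MPT)=157/6, d(E,MPT)=77/3, d(MPT,Q)=101/3, d(MPT,Y)=82/3
4. join AW+E (d=33/2) ⇒ AEW; edges |AW|=29/4, |E|=33/4
  updated: d(AEW,MPT)=26, d(AEW,Q)=77/3, d(AEW,Y)=29
5. join Q+Y (d=17) ⇒ QY; edges |Q|=17/2, |Y|=17/2
  updated: d(AEW,QY)=82/3, d(MPT,QY)=61/2
6. join AEW+MPT (d=26) ⇒ AEMPTW; edges |AEW|=19/4, |MPT|=47/4
  updated: d(AEMPTW,QY)=347/12
7. join AEMPTW+QY (d=347/12) ⇒ AEMPQTWY; edges |AEMPTW|=35/24, |QY|=143/24
final tree: ((((A:1,W:1):29/4,E:33/4):19/4,((M:1,P:1):1/4,T:5/4):47/4):35/24,(Q:17/2,Y:17/2):143/24)
total length: 743/12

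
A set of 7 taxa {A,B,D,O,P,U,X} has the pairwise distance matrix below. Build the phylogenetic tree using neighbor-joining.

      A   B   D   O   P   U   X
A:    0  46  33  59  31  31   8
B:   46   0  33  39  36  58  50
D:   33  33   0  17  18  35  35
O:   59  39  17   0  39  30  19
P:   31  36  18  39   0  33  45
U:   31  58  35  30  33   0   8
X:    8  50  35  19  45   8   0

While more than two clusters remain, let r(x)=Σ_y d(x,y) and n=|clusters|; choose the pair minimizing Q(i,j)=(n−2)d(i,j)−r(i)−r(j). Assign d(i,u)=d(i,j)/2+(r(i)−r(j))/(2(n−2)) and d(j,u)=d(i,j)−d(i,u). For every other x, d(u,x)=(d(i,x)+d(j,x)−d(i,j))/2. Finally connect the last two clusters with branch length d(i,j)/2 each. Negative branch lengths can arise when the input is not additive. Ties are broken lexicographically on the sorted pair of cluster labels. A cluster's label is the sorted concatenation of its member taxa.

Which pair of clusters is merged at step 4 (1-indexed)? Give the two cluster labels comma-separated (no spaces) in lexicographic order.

1. join A+X (d=8, Q=-333) ⇒ AX; edges |A|=83/10, |X|=-3/10
  updated: d(AX,B)=44, d(AX,D)=30, d(AX,O)=35, d(AX,P)=34, d(AX,U)=31/2
2. join AX+U (d=31/2, Q=-268) ⇒ AUX; edges |AX|=49/8, |U|=75/8
  updated: d(AUX,B)=173/4, d(AUX,D)=99/4, d(AUX,O)=99/4, d(AUX,P)=103/4
3. join AUX+O (d=99/4, Q=-164) ⇒ AOUX; edges |AUX|=73/6, |O|=151/12
  updated: d(AOUX,B)=115/4, d(AOUX,D)=17/2, d(AOUX,P)=20
4. join AOUX+D (d=17/2, Q=-399/4) ⇒ ADOUX; edges |AOUX|=59/16, |D|=77/16
  updated: d(ADOUX,B)=213/8, d(ADOUX,P)=59/4
5. join ADOUX+B (d=213/8, Q=-619/8) ⇒ ABDOUX; edges |ADOUX|=43/16, |B|=383/16
  updated: d(ABDOUX,P)=193/16
6. join ABDOUX+P (d=193/16) ⇒ ABDOPUX; edges |ABDOUX|=193/32, |P|=193/32
final tree: ((((((A:83/10,X:-3/10):49/8,U:75/8):73/6,O:151/12):59/16,D:77/16):43/16,B:383/16):193/32,P:193/32)
total length: 1527/16

AOUX,D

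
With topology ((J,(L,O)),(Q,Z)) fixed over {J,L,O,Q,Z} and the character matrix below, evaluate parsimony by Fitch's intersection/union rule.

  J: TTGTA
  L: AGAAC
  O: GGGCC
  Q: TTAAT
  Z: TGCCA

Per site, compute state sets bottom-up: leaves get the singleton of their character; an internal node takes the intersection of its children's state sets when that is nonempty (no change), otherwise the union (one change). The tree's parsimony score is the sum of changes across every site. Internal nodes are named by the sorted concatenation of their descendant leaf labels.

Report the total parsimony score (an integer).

LO@0: {A} ∪ {G} = {A,G} (union, +1)
JLO@0: {T} ∪ {A,G} = {A,G,T} (union, +1)
QZ@0: {T} ∩ {T} = {T} (intersection, +0)
JLOQZ@0: {A,G,T} ∩ {T} = {T} (intersection, +0)
LO@1: {G} ∩ {G} = {G} (intersection, +0)
JLO@1: {T} ∪ {G} = {G,T} (union, +1)
QZ@1: {T} ∪ {G} = {G,T} (union, +1)
JLOQZ@1: {G,T} ∩ {G,T} = {G,T} (intersection, +0)
LO@2: {A} ∪ {G} = {A,G} (union, +1)
JLO@2: {G} ∩ {A,G} = {G} (intersection, +0)
QZ@2: {A} ∪ {C} = {A,C} (union, +1)
JLOQZ@2: {G} ∪ {A,C} = {A,C,G} (union, +1)
LO@3: {A} ∪ {C} = {A,C} (union, +1)
JLO@3: {T} ∪ {A,C} = {A,C,T} (union, +1)
QZ@3: {A} ∪ {C} = {A,C} (union, +1)
JLOQZ@3: {A,C,T} ∩ {A,C} = {A,C} (intersection, +0)
LO@4: {C} ∩ {C} = {C} (intersection, +0)
JLO@4: {A} ∪ {C} = {A,C} (union, +1)
QZ@4: {T} ∪ {A} = {A,T} (union, +1)
JLOQZ@4: {A,C} ∩ {A,T} = {A} (intersection, +0)
per-site changes: [2, 2, 3, 3, 2]; total = 12

12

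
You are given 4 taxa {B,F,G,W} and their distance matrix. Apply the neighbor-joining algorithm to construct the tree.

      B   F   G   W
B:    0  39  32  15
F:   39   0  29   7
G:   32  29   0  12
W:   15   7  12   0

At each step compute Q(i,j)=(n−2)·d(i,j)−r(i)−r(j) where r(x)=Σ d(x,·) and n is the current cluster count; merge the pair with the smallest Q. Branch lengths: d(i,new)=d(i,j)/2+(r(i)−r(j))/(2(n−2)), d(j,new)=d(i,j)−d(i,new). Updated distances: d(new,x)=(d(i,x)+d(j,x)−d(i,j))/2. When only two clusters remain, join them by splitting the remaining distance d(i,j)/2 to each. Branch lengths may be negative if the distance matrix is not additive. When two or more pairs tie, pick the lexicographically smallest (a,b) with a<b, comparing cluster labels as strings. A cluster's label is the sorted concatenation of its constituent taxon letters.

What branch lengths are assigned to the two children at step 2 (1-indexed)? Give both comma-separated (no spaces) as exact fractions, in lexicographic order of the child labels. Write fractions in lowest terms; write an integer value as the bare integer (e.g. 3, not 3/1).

17/4,55/4

iteration 1: select B,G (d=32, Q=-95); attach at lengths (77/4, 51/4); label the merged cluster BG
  updated: d(BG,F)=18, d(BG,W)=-5/2
iteration 2: select BG,F (d=18, Q=-45/2); attach at lengths (17/4, 55/4); label the merged cluster BFG
  updated: d(BFG,W)=-27/4
iteration 3: select BFG,W (d=-27/4); attach at lengths (-27/8, -27/8); label the merged cluster BFGW
final tree: (((B:77/4,G:51/4):17/4,F:55/4):-27/8,W:-27/8)
total length: 173/4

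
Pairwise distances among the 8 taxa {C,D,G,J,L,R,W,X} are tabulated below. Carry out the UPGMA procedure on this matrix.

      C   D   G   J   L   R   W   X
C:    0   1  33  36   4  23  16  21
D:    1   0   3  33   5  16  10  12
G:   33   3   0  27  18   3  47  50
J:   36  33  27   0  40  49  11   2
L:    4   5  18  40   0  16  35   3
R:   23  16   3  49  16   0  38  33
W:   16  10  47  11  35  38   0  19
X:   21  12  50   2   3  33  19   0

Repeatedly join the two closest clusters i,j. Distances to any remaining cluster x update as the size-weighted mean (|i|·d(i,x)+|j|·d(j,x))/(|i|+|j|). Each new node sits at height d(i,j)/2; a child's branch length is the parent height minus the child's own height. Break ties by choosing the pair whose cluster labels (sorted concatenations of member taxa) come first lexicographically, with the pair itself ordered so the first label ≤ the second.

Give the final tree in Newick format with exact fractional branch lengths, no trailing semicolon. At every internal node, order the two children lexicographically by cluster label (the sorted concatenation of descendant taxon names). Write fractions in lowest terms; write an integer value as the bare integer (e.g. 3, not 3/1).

((((C:1/2,D:1/2):7/4,L:9/4):41/6,(G:3/2,R:3/2):91/12):71/12,((J:1,X:1):13/2,W:15/2):15/2)

step 1: merge (C,D) at d=1; branch lengths C→1/2, D→1/2; new cluster CD
  updated: d(CD,G)=18, d(CD,J)=69/2, d(CD,L)=9/2, d(CD,R)=39/2, d(CD,W)=13, d(CD,X)=33/2
step 2: merge (J,X) at d=2; branch lengths J→1, X→1; new cluster JX
  updated: d(CD,JX)=51/2, d(G,JX)=77/2, d(JX,L)=43/2, d(JX,R)=41, d(JX,W)=15
step 3: merge (G,R) at d=3; branch lengths G→3/2, R→3/2; new cluster GR
  updated: d(CD,GR)=75/4, d(GR,JX)=159/4, d(GR,L)=17, d(GR,W)=85/2
step 4: merge (CD,L) at d=9/2; branch lengths CD→7/4, L→9/4; new cluster CDL
  updated: d(CDL,GR)=109/6, d(CDL,JX)=145/6, d(CDL,W)=61/3
step 5: merge (JX,W) at d=15; branch lengths JX→13/2, W→15/2; new cluster JWX
  updated: d(CDL,JWX)=206/9, d(GR,JWX)=122/3
step 6: merge (CDL,GR) at d=109/6; branch lengths CDL→41/6, GR→91/12; new cluster CDGLR
  updated: d(CDGLR,JWX)=30
step 7: merge (CDGLR,JWX) at d=30; branch lengths CDGLR→71/12, JWX→15/2; new cluster CDGJLRWX
final tree: ((((C:1/2,D:1/2):7/4,L:9/4):41/6,(G:3/2,R:3/2):91/12):71/12,((J:1,X:1):13/2,W:15/2):15/2)
total length: 311/6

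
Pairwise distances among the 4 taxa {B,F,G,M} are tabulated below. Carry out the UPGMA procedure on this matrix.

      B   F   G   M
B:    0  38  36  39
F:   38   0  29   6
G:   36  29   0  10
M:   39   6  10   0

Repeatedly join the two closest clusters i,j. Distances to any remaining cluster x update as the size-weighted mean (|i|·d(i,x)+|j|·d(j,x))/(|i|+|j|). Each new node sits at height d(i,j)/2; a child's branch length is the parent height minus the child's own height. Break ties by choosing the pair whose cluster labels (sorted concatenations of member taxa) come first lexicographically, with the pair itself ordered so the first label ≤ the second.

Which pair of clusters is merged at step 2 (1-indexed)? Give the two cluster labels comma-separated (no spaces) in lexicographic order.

FM,G

step 1: merge (F,M) at d=6; branch lengths F→3, M→3; new cluster FM
  updated: d(B,FM)=77/2, d(FM,G)=39/2
step 2: merge (FM,G) at d=39/2; branch lengths FM→27/4, G→39/4; new cluster FGM
  updated: d(B,FGM)=113/3
step 3: merge (B,FGM) at d=113/3; branch lengths B→113/6, FGM→109/12; new cluster BFGM
final tree: (B:113/6,((F:3,M:3):27/4,G:39/4):109/12)
total length: 605/12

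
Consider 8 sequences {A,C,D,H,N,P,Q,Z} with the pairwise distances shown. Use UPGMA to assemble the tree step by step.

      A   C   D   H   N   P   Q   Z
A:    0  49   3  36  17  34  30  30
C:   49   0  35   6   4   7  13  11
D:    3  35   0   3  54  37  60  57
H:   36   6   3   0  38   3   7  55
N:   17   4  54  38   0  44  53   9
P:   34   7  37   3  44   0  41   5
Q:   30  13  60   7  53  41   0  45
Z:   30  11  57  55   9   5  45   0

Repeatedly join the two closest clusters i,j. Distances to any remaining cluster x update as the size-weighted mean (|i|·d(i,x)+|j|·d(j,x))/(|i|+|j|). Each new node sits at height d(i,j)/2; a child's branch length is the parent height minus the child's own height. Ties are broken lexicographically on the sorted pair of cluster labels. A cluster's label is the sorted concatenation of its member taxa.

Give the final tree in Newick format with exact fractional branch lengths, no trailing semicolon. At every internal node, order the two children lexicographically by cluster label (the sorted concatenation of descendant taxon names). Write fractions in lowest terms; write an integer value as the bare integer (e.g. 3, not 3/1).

((A:3/2,D:3/2):203/12,(((C:2,N:2):3,Z:5):88/9,((H:3/2,P:3/2):21/2,Q:12):25/9):131/36)

step 1: merge (A,D) at d=3; branch lengths A→3/2, D→3/2; new cluster AD
  updated: d(AD,C)=42, d(AD,H)=39/2, d(AD,N)=71/2, d(AD,P)=71/2, d(AD,Q)=45, d(AD,Z)=87/2
step 2: merge (H,P) at d=3; branch lengths H→3/2, P→3/2; new cluster HP
  updated: d(AD,HP)=55/2, d(C,HP)=13/2, d(HP,N)=41, d(HP,Q)=24, d(HP,Z)=30
step 3: merge (C,N) at d=4; branch lengths C→2, N→2; new cluster CN
  updated: d(AD,CN)=155/4, d(CN,HP)=95/4, d(CN,Q)=33, d(CN,Z)=10
step 4: merge (CN,Z) at d=10; branch lengths CN→3, Z→5; new cluster CNZ
  updated: d(AD,CNZ)=121/3, d(CNZ,HP)=155/6, d(CNZ,Q)=37
step 5: merge (HP,Q) at d=24; branch lengths HP→21/2, Q→12; new cluster HPQ
  updated: d(AD,HPQ)=100/3, d(CNZ,HPQ)=266/9
step 6: merge (CNZ,HPQ) at d=266/9; branch lengths CNZ→88/9, HPQ→25/9; new cluster CHNPQZ
  updated: d(AD,CHNPQZ)=221/6
step 7: merge (AD,CHNPQZ) at d=221/6; branch lengths AD→203/12, CHNPQZ→131/36; new cluster ACDHNPQZ
final tree: ((A:3/2,D:3/2):203/12,(((C:2,N:2):3,Z:5):88/9,((H:3/2,P:3/2):21/2,Q:12):25/9):131/36)
total length: 1325/18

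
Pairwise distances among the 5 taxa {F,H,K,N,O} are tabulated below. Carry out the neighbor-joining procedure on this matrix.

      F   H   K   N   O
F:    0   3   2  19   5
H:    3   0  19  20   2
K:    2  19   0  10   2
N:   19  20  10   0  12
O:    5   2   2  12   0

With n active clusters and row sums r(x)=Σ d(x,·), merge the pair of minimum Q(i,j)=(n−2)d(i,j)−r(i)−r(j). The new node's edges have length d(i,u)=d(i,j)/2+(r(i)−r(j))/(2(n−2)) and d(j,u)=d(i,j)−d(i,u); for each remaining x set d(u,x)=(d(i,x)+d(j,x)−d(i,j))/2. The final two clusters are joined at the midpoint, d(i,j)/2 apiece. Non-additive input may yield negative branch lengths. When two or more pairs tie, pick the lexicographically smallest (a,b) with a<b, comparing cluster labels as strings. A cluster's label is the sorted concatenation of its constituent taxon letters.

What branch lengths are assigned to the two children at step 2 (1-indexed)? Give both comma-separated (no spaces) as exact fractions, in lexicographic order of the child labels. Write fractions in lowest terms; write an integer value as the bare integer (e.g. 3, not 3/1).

step 1: merge (F,H) at d=3, Q=-64; branch lengths F→-1, H→4; new cluster FH
  updated: d(FH,K)=9, d(FH,N)=18, d(FH,O)=2
step 2: merge (FH,O) at d=2, Q=-41; branch lengths FH→17/4, O→-9/4; new cluster FHO
  updated: d(FHO,K)=9/2, d(FHO,N)=14
step 3: merge (FHO,K) at d=9/2, Q=-57/2; branch lengths FHO→17/4, K→1/4; new cluster FHKO
  updated: d(FHKO,N)=39/4
step 4: merge (FHKO,N) at d=39/4; branch lengths FHKO→39/8, N→39/8; new cluster FHKNO
final tree: ((((F:-1,H:4):17/4,O:-9/4):17/4,K:1/4):39/8,N:39/8)
total length: 77/4

17/4,-9/4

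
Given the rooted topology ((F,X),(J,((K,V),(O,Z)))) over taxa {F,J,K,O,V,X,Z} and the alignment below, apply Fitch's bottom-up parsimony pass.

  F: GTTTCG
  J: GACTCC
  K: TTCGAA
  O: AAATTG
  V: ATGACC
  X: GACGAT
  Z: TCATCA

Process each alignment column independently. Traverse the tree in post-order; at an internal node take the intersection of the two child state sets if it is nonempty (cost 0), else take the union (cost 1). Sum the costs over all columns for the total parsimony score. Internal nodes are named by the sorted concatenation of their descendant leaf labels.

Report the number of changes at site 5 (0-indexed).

5

FX@0: {G} ∩ {G} = {G} (intersection, +0)
KV@0: {T} ∪ {A} = {A,T} (union, +1)
OZ@0: {A} ∪ {T} = {A,T} (union, +1)
KOVZ@0: {A,T} ∩ {A,T} = {A,T} (intersection, +0)
JKOVZ@0: {G} ∪ {A,T} = {A,G,T} (union, +1)
FJKOVXZ@0: {G} ∩ {A,G,T} = {G} (intersection, +0)
FX@1: {T} ∪ {A} = {A,T} (union, +1)
KV@1: {T} ∩ {T} = {T} (intersection, +0)
OZ@1: {A} ∪ {C} = {A,C} (union, +1)
KOVZ@1: {T} ∪ {A,C} = {A,C,T} (union, +1)
JKOVZ@1: {A} ∩ {A,C,T} = {A} (intersection, +0)
FJKOVXZ@1: {A,T} ∩ {A} = {A} (intersection, +0)
FX@2: {T} ∪ {C} = {C,T} (union, +1)
KV@2: {C} ∪ {G} = {C,G} (union, +1)
OZ@2: {A} ∩ {A} = {A} (intersection, +0)
KOVZ@2: {C,G} ∪ {A} = {A,C,G} (union, +1)
JKOVZ@2: {C} ∩ {A,C,G} = {C} (intersection, +0)
FJKOVXZ@2: {C,T} ∩ {C} = {C} (intersection, +0)
FX@3: {T} ∪ {G} = {G,T} (union, +1)
KV@3: {G} ∪ {A} = {A,G} (union, +1)
OZ@3: {T} ∩ {T} = {T} (intersection, +0)
KOVZ@3: {A,G} ∪ {T} = {A,G,T} (union, +1)
JKOVZ@3: {T} ∩ {A,G,T} = {T} (intersection, +0)
FJKOVXZ@3: {G,T} ∩ {T} = {T} (intersection, +0)
FX@4: {C} ∪ {A} = {A,C} (union, +1)
KV@4: {A} ∪ {C} = {A,C} (union, +1)
OZ@4: {T} ∪ {C} = {C,T} (union, +1)
KOVZ@4: {A,C} ∩ {C,T} = {C} (intersection, +0)
JKOVZ@4: {C} ∩ {C} = {C} (intersection, +0)
FJKOVXZ@4: {A,C} ∩ {C} = {C} (intersection, +0)
FX@5: {G} ∪ {T} = {G,T} (union, +1)
KV@5: {A} ∪ {C} = {A,C} (union, +1)
OZ@5: {G} ∪ {A} = {A,G} (union, +1)
KOVZ@5: {A,C} ∩ {A,G} = {A} (intersection, +0)
JKOVZ@5: {C} ∪ {A} = {A,C} (union, +1)
FJKOVXZ@5: {G,T} ∪ {A,C} = {A,C,G,T} (union, +1)
per-site changes: [3, 3, 3, 3, 3, 5]; total = 20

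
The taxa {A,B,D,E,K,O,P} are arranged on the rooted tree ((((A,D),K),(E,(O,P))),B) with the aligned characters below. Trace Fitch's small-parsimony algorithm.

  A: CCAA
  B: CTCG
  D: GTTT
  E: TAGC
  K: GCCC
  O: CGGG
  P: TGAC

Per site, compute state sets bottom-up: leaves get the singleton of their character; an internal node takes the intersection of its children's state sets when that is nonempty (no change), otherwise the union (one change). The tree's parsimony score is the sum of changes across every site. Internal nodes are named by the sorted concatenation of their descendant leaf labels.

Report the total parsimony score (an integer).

16

[col 0] AD: children A:{C}, D:{G} ∪→ {C,G}; cost 1
[col 0] ADK: children AD:{C,G}, K:{G} ∩→ {G}; cost 0
[col 0] OP: children O:{C}, P:{T} ∪→ {C,T}; cost 1
[col 0] EOP: children E:{T}, OP:{C,T} ∩→ {T}; cost 0
[col 0] ADEKOP: children ADK:{G}, EOP:{T} ∪→ {G,T}; cost 1
[col 0] ABDEKOP: children ADEKOP:{G,T}, B:{C} ∪→ {C,G,T}; cost 1
[col 1] AD: children A:{C}, D:{T} ∪→ {C,T}; cost 1
[col 1] ADK: children AD:{C,T}, K:{C} ∩→ {C}; cost 0
[col 1] OP: children O:{G}, P:{G} ∩→ {G}; cost 0
[col 1] EOP: children E:{A}, OP:{G} ∪→ {A,G}; cost 1
[col 1] ADEKOP: children ADK:{C}, EOP:{A,G} ∪→ {A,C,G}; cost 1
[col 1] ABDEKOP: children ADEKOP:{A,C,G}, B:{T} ∪→ {A,C,G,T}; cost 1
[col 2] AD: children A:{A}, D:{T} ∪→ {A,T}; cost 1
[col 2] ADK: children AD:{A,T}, K:{C} ∪→ {A,C,T}; cost 1
[col 2] OP: children O:{G}, P:{A} ∪→ {A,G}; cost 1
[col 2] EOP: children E:{G}, OP:{A,G} ∩→ {G}; cost 0
[col 2] ADEKOP: children ADK:{A,C,T}, EOP:{G} ∪→ {A,C,G,T}; cost 1
[col 2] ABDEKOP: children ADEKOP:{A,C,G,T}, B:{C} ∩→ {C}; cost 0
[col 3] AD: children A:{A}, D:{T} ∪→ {A,T}; cost 1
[col 3] ADK: children AD:{A,T}, K:{C} ∪→ {A,C,T}; cost 1
[col 3] OP: children O:{G}, P:{C} ∪→ {C,G}; cost 1
[col 3] EOP: children E:{C}, OP:{C,G} ∩→ {C}; cost 0
[col 3] ADEKOP: children ADK:{A,C,T}, EOP:{C} ∩→ {C}; cost 0
[col 3] ABDEKOP: children ADEKOP:{C}, B:{G} ∪→ {C,G}; cost 1
per-site changes: [4, 4, 4, 4]; total = 16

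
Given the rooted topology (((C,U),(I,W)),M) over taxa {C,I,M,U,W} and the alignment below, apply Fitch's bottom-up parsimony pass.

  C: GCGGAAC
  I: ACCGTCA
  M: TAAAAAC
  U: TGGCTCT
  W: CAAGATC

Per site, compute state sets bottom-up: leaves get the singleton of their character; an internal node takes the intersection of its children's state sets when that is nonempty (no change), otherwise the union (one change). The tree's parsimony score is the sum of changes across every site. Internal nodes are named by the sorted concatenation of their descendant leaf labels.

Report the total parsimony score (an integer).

17

[col 0] CU: children C:{G}, U:{T} ∪→ {G,T}; cost 1
[col 0] IW: children I:{A}, W:{C} ∪→ {A,C}; cost 1
[col 0] CIUW: children CU:{G,T}, IW:{A,C} ∪→ {A,C,G,T}; cost 1
[col 0] CIMUW: children CIUW:{A,C,G,T}, M:{T} ∩→ {T}; cost 0
[col 1] CU: children C:{C}, U:{G} ∪→ {C,G}; cost 1
[col 1] IW: children I:{C}, W:{A} ∪→ {A,C}; cost 1
[col 1] CIUW: children CU:{C,G}, IW:{A,C} ∩→ {C}; cost 0
[col 1] CIMUW: children CIUW:{C}, M:{A} ∪→ {A,C}; cost 1
[col 2] CU: children C:{G}, U:{G} ∩→ {G}; cost 0
[col 2] IW: children I:{C}, W:{A} ∪→ {A,C}; cost 1
[col 2] CIUW: children CU:{G}, IW:{A,C} ∪→ {A,C,G}; cost 1
[col 2] CIMUW: children CIUW:{A,C,G}, M:{A} ∩→ {A}; cost 0
[col 3] CU: children C:{G}, U:{C} ∪→ {C,G}; cost 1
[col 3] IW: children I:{G}, W:{G} ∩→ {G}; cost 0
[col 3] CIUW: children CU:{C,G}, IW:{G} ∩→ {G}; cost 0
[col 3] CIMUW: children CIUW:{G}, M:{A} ∪→ {A,G}; cost 1
[col 4] CU: children C:{A}, U:{T} ∪→ {A,T}; cost 1
[col 4] IW: children I:{T}, W:{A} ∪→ {A,T}; cost 1
[col 4] CIUW: children CU:{A,T}, IW:{A,T} ∩→ {A,T}; cost 0
[col 4] CIMUW: children CIUW:{A,T}, M:{A} ∩→ {A}; cost 0
[col 5] CU: children C:{A}, U:{C} ∪→ {A,C}; cost 1
[col 5] IW: children I:{C}, W:{T} ∪→ {C,T}; cost 1
[col 5] CIUW: children CU:{A,C}, IW:{C,T} ∩→ {C}; cost 0
[col 5] CIMUW: children CIUW:{C}, M:{A} ∪→ {A,C}; cost 1
[col 6] CU: children C:{C}, U:{T} ∪→ {C,T}; cost 1
[col 6] IW: children I:{A}, W:{C} ∪→ {A,C}; cost 1
[col 6] CIUW: children CU:{C,T}, IW:{A,C} ∩→ {C}; cost 0
[col 6] CIMUW: children CIUW:{C}, M:{C} ∩→ {C}; cost 0
per-site changes: [3, 3, 2, 2, 2, 3, 2]; total = 17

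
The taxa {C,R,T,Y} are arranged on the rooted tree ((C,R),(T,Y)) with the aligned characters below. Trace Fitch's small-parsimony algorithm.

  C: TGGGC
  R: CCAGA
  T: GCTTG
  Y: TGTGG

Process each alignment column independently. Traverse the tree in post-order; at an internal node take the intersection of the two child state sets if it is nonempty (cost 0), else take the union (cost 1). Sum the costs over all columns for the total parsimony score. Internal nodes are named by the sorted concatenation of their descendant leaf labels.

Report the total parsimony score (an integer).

9

[col 0] CR: children C:{T}, R:{C} ∪→ {C,T}; cost 1
[col 0] TY: children T:{G}, Y:{T} ∪→ {G,T}; cost 1
[col 0] CRTY: children CR:{C,T}, TY:{G,T} ∩→ {T}; cost 0
[col 1] CR: children C:{G}, R:{C} ∪→ {C,G}; cost 1
[col 1] TY: children T:{C}, Y:{G} ∪→ {C,G}; cost 1
[col 1] CRTY: children CR:{C,G}, TY:{C,G} ∩→ {C,G}; cost 0
[col 2] CR: children C:{G}, R:{A} ∪→ {A,G}; cost 1
[col 2] TY: children T:{T}, Y:{T} ∩→ {T}; cost 0
[col 2] CRTY: children CR:{A,G}, TY:{T} ∪→ {A,G,T}; cost 1
[col 3] CR: children C:{G}, R:{G} ∩→ {G}; cost 0
[col 3] TY: children T:{T}, Y:{G} ∪→ {G,T}; cost 1
[col 3] CRTY: children CR:{G}, TY:{G,T} ∩→ {G}; cost 0
[col 4] CR: children C:{C}, R:{A} ∪→ {A,C}; cost 1
[col 4] TY: children T:{G}, Y:{G} ∩→ {G}; cost 0
[col 4] CRTY: children CR:{A,C}, TY:{G} ∪→ {A,C,G}; cost 1
per-site changes: [2, 2, 2, 1, 2]; total = 9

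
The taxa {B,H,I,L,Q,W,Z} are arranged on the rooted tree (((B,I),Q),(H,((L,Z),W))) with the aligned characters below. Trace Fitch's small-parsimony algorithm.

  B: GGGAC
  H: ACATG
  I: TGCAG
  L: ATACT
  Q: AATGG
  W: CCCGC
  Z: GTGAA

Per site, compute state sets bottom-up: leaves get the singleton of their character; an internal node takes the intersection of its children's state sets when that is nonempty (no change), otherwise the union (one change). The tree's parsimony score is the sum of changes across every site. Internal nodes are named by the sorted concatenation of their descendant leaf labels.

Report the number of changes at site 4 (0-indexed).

[col 0] BI: children B:{G}, I:{T} ∪→ {G,T}; cost 1
[col 0] BIQ: children BI:{G,T}, Q:{A} ∪→ {A,G,T}; cost 1
[col 0] LZ: children L:{A}, Z:{G} ∪→ {A,G}; cost 1
[col 0] LWZ: children LZ:{A,G}, W:{C} ∪→ {A,C,G}; cost 1
[col 0] HLWZ: children H:{A}, LWZ:{A,C,G} ∩→ {A}; cost 0
[col 0] BHILQWZ: children BIQ:{A,G,T}, HLWZ:{A} ∩→ {A}; cost 0
[col 1] BI: children B:{G}, I:{G} ∩→ {G}; cost 0
[col 1] BIQ: children BI:{G}, Q:{A} ∪→ {A,G}; cost 1
[col 1] LZ: children L:{T}, Z:{T} ∩→ {T}; cost 0
[col 1] LWZ: children LZ:{T}, W:{C} ∪→ {C,T}; cost 1
[col 1] HLWZ: children H:{C}, LWZ:{C,T} ∩→ {C}; cost 0
[col 1] BHILQWZ: children BIQ:{A,G}, HLWZ:{C} ∪→ {A,C,G}; cost 1
[col 2] BI: children B:{G}, I:{C} ∪→ {C,G}; cost 1
[col 2] BIQ: children BI:{C,G}, Q:{T} ∪→ {C,G,T}; cost 1
[col 2] LZ: children L:{A}, Z:{G} ∪→ {A,G}; cost 1
[col 2] LWZ: children LZ:{A,G}, W:{C} ∪→ {A,C,G}; cost 1
[col 2] HLWZ: children H:{A}, LWZ:{A,C,G} ∩→ {A}; cost 0
[col 2] BHILQWZ: children BIQ:{C,G,T}, HLWZ:{A} ∪→ {A,C,G,T}; cost 1
[col 3] BI: children B:{A}, I:{A} ∩→ {A}; cost 0
[col 3] BIQ: children BI:{A}, Q:{G} ∪→ {A,G}; cost 1
[col 3] LZ: children L:{C}, Z:{A} ∪→ {A,C}; cost 1
[col 3] LWZ: children LZ:{A,C}, W:{G} ∪→ {A,C,G}; cost 1
[col 3] HLWZ: children H:{T}, LWZ:{A,C,G} ∪→ {A,C,G,T}; cost 1
[col 3] BHILQWZ: children BIQ:{A,G}, HLWZ:{A,C,G,T} ∩→ {A,G}; cost 0
[col 4] BI: children B:{C}, I:{G} ∪→ {C,G}; cost 1
[col 4] BIQ: children BI:{C,G}, Q:{G} ∩→ {G}; cost 0
[col 4] LZ: children L:{T}, Z:{A} ∪→ {A,T}; cost 1
[col 4] LWZ: children LZ:{A,T}, W:{C} ∪→ {A,C,T}; cost 1
[col 4] HLWZ: children H:{G}, LWZ:{A,C,T} ∪→ {A,C,G,T}; cost 1
[col 4] BHILQWZ: children BIQ:{G}, HLWZ:{A,C,G,T} ∩→ {G}; cost 0
per-site changes: [4, 3, 5, 4, 4]; total = 20

4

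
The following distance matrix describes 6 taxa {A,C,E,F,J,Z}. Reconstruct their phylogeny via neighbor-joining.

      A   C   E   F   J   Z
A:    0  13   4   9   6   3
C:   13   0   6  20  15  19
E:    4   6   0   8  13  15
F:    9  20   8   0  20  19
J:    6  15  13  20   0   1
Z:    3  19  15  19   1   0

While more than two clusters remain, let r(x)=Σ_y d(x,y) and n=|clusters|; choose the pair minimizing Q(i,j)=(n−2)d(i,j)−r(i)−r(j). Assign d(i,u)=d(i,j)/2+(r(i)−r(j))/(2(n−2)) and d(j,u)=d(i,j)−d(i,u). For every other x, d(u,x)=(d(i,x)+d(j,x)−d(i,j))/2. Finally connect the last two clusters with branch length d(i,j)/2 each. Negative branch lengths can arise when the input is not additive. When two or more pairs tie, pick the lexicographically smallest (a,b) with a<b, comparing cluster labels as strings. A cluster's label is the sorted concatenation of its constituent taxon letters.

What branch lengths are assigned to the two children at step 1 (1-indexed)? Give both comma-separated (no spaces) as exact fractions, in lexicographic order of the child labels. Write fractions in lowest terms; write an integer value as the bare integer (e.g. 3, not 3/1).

1/4,3/4

1. join J+Z (d=1, Q=-108) ⇒ JZ; edges |J|=1/4, |Z|=3/4
  updated: d(A,JZ)=4, d(C,JZ)=33/2, d(E,JZ)=27/2, d(F,JZ)=19
2. join A+JZ (d=4, Q=-71) ⇒ AJZ; edges |A|=-11/6, |JZ|=35/6
  updated: d(AJZ,C)=51/4, d(AJZ,E)=27/4, d(AJZ,F)=12
3. join AJZ+F (d=12, Q=-95/2) ⇒ AFJZ; edges |AJZ|=31/8, |F|=65/8
  updated: d(AFJZ,C)=83/8, d(AFJZ,E)=11/8
4. join AFJZ+C (d=83/8, Q=-71/4) ⇒ ACFJZ; edges |AFJZ|=23/8, |C|=15/2
  updated: d(ACFJZ,E)=-3/2
5. join ACFJZ+E (d=-3/2) ⇒ ACEFJZ; edges |ACFJZ|=-3/4, |E|=-3/4
final tree: ((((A:-11/6,(J:1/4,Z:3/4):35/6):31/8,F:65/8):23/8,C:15/2):-3/4,E:-3/4)
total length: 207/8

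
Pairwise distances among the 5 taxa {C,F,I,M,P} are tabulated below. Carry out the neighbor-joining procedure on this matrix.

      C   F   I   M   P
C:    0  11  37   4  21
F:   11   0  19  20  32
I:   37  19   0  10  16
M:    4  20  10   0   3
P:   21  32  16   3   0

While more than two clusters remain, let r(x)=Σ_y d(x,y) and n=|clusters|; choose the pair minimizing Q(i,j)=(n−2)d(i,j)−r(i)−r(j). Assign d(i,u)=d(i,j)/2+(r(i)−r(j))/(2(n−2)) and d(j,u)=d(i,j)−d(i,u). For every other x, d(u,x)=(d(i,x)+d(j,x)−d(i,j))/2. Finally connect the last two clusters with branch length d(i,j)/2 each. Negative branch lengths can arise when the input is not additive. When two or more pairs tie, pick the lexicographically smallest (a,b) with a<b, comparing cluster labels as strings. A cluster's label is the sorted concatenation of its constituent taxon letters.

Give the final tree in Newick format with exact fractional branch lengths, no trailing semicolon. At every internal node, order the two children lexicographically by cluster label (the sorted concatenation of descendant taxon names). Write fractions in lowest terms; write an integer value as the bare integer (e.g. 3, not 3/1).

((((C:4,F:7):87/8,M:-35/8):23/8,I:81/8):47/16,P:47/16)

step 1: merge (C,F) at d=11, Q=-122; branch lengths C→4, F→7; new cluster CF
  updated: d(CF,I)=45/2, d(CF,M)=13/2, d(CF,P)=21
step 2: merge (CF,M) at d=13/2, Q=-113/2; branch lengths CF→87/8, M→-35/8; new cluster CFM
  updated: d(CFM,I)=13, d(CFM,P)=35/4
step 3: merge (CFM,I) at d=13, Q=-151/4; branch lengths CFM→23/8, I→81/8; new cluster CFIM
  updated: d(CFIM,P)=47/8
step 4: merge (CFIM,P) at d=47/8; branch lengths CFIM→47/16, P→47/16; new cluster CFIMP
final tree: ((((C:4,F:7):87/8,M:-35/8):23/8,I:81/8):47/16,P:47/16)
total length: 291/8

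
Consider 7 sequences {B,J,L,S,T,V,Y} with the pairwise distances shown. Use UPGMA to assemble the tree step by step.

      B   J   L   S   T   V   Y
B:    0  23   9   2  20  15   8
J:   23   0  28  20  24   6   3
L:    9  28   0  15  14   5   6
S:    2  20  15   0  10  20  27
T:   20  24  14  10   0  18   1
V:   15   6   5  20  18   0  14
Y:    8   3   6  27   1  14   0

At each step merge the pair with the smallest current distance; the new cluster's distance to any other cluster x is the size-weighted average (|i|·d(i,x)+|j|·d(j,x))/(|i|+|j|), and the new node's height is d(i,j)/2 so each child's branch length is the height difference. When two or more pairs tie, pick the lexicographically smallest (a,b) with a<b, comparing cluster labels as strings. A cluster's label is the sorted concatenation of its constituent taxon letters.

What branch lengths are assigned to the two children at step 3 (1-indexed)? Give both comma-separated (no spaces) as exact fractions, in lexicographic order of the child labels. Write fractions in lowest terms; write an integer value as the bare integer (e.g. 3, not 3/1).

1. join T+Y (d=1) ⇒ TY; edges |T|=1/2, |Y|=1/2
  updated: d(B,TY)=14, d(J,TY)=27/2, d(L,TY)=10, d(S,TY)=37/2, d(TY,V)=16
2. join B+S (d=2) ⇒ BS; edges |B|=1, |S|=1
  updated: d(BS,J)=43/2, d(BS,L)=12, d(BS,TY)=65/4, d(BS,V)=35/2
3. join L+V (d=5) ⇒ LV; edges |L|=5/2, |V|=5/2
  updated: d(BS,LV)=59/4, d(J,LV)=17, d(LV,TY)=13
4. join LV+TY (d=13) ⇒ LTVY; edges |LV|=4, |TY|=6
  updated: d(BS,LTVY)=31/2, d(J,LTVY)=61/4
5. join J+LTVY (d=61/4) ⇒ JLTVY; edges |J|=61/8, |LTVY|=9/8
  updated: d(BS,JLTVY)=167/10
6. join BS+JLTVY (d=167/10) ⇒ BJLSTVY; edges |BS|=147/20, |JLTVY|=29/40
final tree: ((B:1,S:1):147/20,(J:61/8,((L:5/2,V:5/2):4,(T:1/2,Y:1/2):6):9/8):29/40)
total length: 1393/40

5/2,5/2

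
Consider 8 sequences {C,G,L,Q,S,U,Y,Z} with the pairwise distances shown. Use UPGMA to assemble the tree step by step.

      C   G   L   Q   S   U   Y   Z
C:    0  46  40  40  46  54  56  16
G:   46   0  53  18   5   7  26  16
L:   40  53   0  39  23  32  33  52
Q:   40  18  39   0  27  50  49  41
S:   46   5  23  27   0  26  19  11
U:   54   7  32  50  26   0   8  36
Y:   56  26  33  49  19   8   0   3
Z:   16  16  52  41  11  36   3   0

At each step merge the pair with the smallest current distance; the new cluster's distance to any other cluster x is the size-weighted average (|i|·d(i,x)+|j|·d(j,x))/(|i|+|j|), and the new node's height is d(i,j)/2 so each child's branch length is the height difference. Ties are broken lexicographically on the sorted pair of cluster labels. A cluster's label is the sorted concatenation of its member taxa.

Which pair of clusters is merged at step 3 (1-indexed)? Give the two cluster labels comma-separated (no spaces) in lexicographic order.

GS,U

1. join Y+Z (d=3) ⇒ YZ; edges |Y|=3/2, |Z|=3/2
  updated: d(C,YZ)=36, d(G,YZ)=21, d(L,YZ)=85/2, d(Q,YZ)=45, d(S,YZ)=15, d(U,YZ)=22
2. join G+S (d=5) ⇒ GS; edges |G|=5/2, |S|=5/2
  updated: d(C,GS)=46, d(GS,L)=38, d(GS,Q)=45/2, d(GS,U)=33/2, d(GS,YZ)=18
3. join GS+U (d=33/2) ⇒ GSU; edges |GS|=23/4, |U|=33/4
  updated: d(C,GSU)=146/3, d(GSU,L)=36, d(GSU,Q)=95/3, d(GSU,YZ)=58/3
4. join GSU+YZ (d=58/3) ⇒ GSUYZ; edges |GSU|=17/12, |YZ|=49/6
  updated: d(C,GSUYZ)=218/5, d(GSUYZ,L)=193/5, d(GSUYZ,Q)=37
5. join GSUYZ+Q (d=37) ⇒ GQSUYZ; edges |GSUYZ|=53/6, |Q|=37/2
  updated: d(C,GQSUYZ)=43, d(GQSUYZ,L)=116/3
6. join GQSUYZ+L (d=116/3) ⇒ GLQSUYZ; edges |GQSUYZ|=5/6, |L|=58/3
  updated: d(C,GLQSUYZ)=298/7
7. join C+GLQSUYZ (d=298/7) ⇒ CGLQSUYZ; edges |C|=149/7, |GLQSUYZ|=41/21
final tree: (C:149/7,(((((G:5/2,S:5/2):23/4,U:33/4):17/12,(Y:3/2,Z:3/2):49/6):53/6,Q:37/2):5/6,L:58/3):41/21)
total length: 2865/28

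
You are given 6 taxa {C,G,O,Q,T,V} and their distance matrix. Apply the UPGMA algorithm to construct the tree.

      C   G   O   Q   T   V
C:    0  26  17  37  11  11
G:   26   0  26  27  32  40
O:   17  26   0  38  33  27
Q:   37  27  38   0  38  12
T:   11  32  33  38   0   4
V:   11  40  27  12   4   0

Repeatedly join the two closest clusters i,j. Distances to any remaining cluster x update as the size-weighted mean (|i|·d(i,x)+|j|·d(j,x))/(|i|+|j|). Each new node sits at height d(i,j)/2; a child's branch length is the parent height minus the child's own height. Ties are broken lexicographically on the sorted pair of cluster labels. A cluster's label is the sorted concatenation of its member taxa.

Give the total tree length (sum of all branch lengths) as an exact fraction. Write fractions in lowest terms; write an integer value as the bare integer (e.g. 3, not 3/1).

1559/24

1. join T+V (d=4) ⇒ TV; edges |T|=2, |V|=2
  updated: d(C,TV)=11, d(G,TV)=36, d(O,TV)=30, d(Q,TV)=25
2. join C+TV (d=11) ⇒ CTV; edges |C|=11/2, |TV|=7/2
  updated: d(CTV,G)=98/3, d(CTV,O)=77/3, d(CTV,Q)=29
3. join CTV+O (d=77/3) ⇒ COTV; edges |CTV|=22/3, |O|=77/6
  updated: d(COTV,G)=31, d(COTV,Q)=125/4
4. join G+Q (d=27) ⇒ GQ; edges |G|=27/2, |Q|=27/2
  updated: d(COTV,GQ)=249/8
5. join COTV+GQ (d=249/8) ⇒ CGOQTV; edges |COTV|=131/48, |GQ|=33/16
final tree: (((C:11/2,(T:2,V:2):7/2):22/3,O:77/6):131/48,(G:27/2,Q:27/2):33/16)
total length: 1559/24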